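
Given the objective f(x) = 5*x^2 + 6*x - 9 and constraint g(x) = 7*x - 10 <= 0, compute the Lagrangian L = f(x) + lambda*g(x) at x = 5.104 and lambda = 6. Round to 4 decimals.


Step 1: Evaluate f(x).
f(5.104) = 5*5.104^2 + 6*5.104 - 9 = 151.8781
Step 2: Evaluate g(x).
g(5.104) = 7*5.104 - 10 = 25.728
Step 3: Compute Lagrangian.
L = 151.8781 + 6*25.728 = 306.2461


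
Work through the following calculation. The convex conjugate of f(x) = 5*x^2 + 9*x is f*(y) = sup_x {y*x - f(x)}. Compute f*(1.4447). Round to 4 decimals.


f*(y) = sup_x {y*x - a*x^2 - b*x} = sup_x {(y-b)*x - a*x^2}
FOC: (y - b) - 2a*x = 0 => x* = (y - b)/(2a)
x* = (1.4447 - 9)/(2*5) = -0.7555
f*(1.4447) = (y-b)^2/(4a) = (1.4447 - 9)^2/(4*5)
= 57.0826/20 = 2.8541


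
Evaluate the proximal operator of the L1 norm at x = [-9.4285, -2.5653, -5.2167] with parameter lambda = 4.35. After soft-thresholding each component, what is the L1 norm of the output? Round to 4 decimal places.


Soft-thresholding with lambda = 4.35:
prox(-9.4285) = sign(-9.4285)*max(|-9.4285| - 4.35, 0) = -5.0785
prox(-2.5653) = sign(-2.5653)*max(|-2.5653| - 4.35, 0) = 0.0
prox(-5.2167) = sign(-5.2167)*max(|-5.2167| - 4.35, 0) = -0.8667
prox(x) = [-5.0785, 0.0, -0.8667]
||prox(x)||_1 = 5.0785 + 0.0 + 0.8667 = 5.9452


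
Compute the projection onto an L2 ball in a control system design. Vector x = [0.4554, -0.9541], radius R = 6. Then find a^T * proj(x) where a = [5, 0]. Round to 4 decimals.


Step 1: Compute ||x|| (intermediates to 6 decimals).
||x|| = sqrt(0.4554^2 + (-0.9541)^2) = 1.057211
Step 2: Project.
Since ||x|| <= R, proj = x (no scaling needed).
proj(x) = [0.4554, -0.9541]
Step 3: Dot product.
a^T * proj(x) = 5*0.4554 + 0*(-0.9541) = 2.277


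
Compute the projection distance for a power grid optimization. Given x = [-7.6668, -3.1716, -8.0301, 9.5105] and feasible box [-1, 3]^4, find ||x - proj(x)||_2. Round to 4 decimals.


Project each component onto [-1, 3].
clip(-7.6668) = -1.0, clip(-3.1716) = -1.0, clip(-8.0301) = -1.0, clip(9.5105) = 3.0
Projection = [-1.0, -1.0, -1.0, 3.0]
Squared diffs: [44.4462, 4.7158, 49.4223, 42.3866]
Distance = sqrt(140.9709) = 11.8731


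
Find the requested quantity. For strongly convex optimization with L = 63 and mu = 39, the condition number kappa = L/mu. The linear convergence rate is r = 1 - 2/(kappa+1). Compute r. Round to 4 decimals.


Step 1: Compute the condition number.
kappa = L/mu = 63/39 = 1.6154
Step 2: Compute the convergence rate.
r = 1 - 2/(kappa + 1) = 1 - 2*mu/(L + mu) = (L - mu)/(L + mu) = 24/102 = 0.2353


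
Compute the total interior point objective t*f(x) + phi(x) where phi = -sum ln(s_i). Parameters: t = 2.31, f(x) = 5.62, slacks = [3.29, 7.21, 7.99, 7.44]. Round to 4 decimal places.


Step 1: Compute log-barrier.
ln values: [1.1909, 1.9755, 2.0782, 2.0069]
phi = -(1.1909 + 1.9755 + 2.0782 + 2.0069) = -7.2514
Step 2: Compute augmented objective.
t*f(x) = 2.31*5.62 = 12.9822
Total = 12.9822 - 7.2514 = 5.7308


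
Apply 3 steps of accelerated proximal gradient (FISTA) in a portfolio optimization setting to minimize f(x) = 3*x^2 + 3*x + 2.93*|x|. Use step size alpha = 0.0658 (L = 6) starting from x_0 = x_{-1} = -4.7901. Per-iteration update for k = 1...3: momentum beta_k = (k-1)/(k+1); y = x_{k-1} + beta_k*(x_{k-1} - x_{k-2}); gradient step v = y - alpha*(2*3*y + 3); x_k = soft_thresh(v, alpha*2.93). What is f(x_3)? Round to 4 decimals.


FISTA on f(x) = 3*x^2 + 3*x + 2.93*|x|
L = 6, alpha = 0.0658
Iteration 1: beta = 0.0, y = -4.7901 + 0.0*(-4.7901 + 4.7901) = -4.7901
  grad(y) = -25.7406, v = y - alpha*grad = -3.0964
  prox(v) = soft_thresh(-3.0964, 0.1928) = -2.9036
Iteration 2: beta = 0.3333, y = -2.9036 + 0.3333*(-2.9036 + 4.7901) = -2.2747
  grad(y) = -10.6484, v = y - alpha*grad = -1.5741
  prox(v) = soft_thresh(-1.5741, 0.1928) = -1.3813
Iteration 3: beta = 0.5, y = -1.3813 + 0.5*(-1.3813 + 2.9036) = -0.6201
  grad(y) = -0.7207, v = y - alpha*grad = -0.5727
  prox(v) = soft_thresh(-0.5727, 0.1928) = -0.3799
f(x_3) = 3*(-0.3799)^2 + 3*(-0.3799) + 2.93*|-0.3799| = 0.4064


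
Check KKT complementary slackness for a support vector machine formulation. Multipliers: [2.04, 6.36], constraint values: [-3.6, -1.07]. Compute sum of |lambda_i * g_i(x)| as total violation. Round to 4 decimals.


KKT complementary slackness check:
lambda_1 * g_1 = 2.04 * -3.6 = -7.344
lambda_2 * g_2 = 6.36 * -1.07 = -6.8052
Total violation = 7.344 + 6.8052 = 14.1492


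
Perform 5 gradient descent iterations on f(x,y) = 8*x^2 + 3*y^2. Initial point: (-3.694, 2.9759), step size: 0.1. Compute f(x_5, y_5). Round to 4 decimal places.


Gradient descent on f(x,y) = 8*x^2 + 3*y^2.
Starting point: (-3.694, 2.9759), alpha = 0.1
Step 1: grad_x = 2*8*-3.694 = -59.104, grad_y = 2*3*2.9759 = 17.8554
  x_1 = -3.694 - 0.1*-59.104 = 2.2164
  y_1 = 2.9759 - 0.1*17.8554 = 1.1904
Step 2: grad_x = 2*8*2.2164 = 35.4624, grad_y = 2*3*1.1904 = 7.1422
  x_2 = 2.2164 - 0.1*35.4624 = -1.3298
  y_2 = 1.1904 - 0.1*7.1422 = 0.4761
Step 3: grad_x = 2*8*-1.3298 = -21.2774, grad_y = 2*3*0.4761 = 2.8569
  x_3 = -1.3298 - 0.1*-21.2774 = 0.7979
  y_3 = 0.4761 - 0.1*2.8569 = 0.1905
Step 4: grad_x = 2*8*0.7979 = 12.7665, grad_y = 2*3*0.1905 = 1.1427
  x_4 = 0.7979 - 0.1*12.7665 = -0.4787
  y_4 = 0.1905 - 0.1*1.1427 = 0.0762
Step 5: grad_x = 2*8*-0.4787 = -7.6599, grad_y = 2*3*0.0762 = 0.4571
  x_5 = -0.4787 - 0.1*-7.6599 = 0.2872
  y_5 = 0.0762 - 0.1*0.4571 = 0.0305
f(0.2872, 0.0305) = 8*0.2872^2 + 3*0.0305^2 = 0.6629


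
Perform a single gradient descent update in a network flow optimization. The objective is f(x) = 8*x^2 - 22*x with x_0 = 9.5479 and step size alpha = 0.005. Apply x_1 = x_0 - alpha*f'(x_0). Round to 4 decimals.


We compute the gradient at x_0 and apply the update.
f'(x) = 16*x - 22
f'(9.5479) = 16*9.5479 - 22 = 130.7664
x_1 = 9.5479 - 0.005*130.7664 = 8.8941


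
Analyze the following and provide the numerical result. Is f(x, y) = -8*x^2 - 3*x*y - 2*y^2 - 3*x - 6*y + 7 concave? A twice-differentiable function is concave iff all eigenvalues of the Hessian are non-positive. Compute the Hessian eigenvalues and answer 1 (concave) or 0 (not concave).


The Hessian of f(x,y) = -8*x^2 - 3*x*y - 2*y^2 - 3*x - 6*y + 7 is:
H = [[-16, -3], [-3, -4]]
Trace = -16 - 4 = -20
Determinant = -16*-4 - (-3)^2 = 55
Discriminant = (-20)^2 - 4*55 = 180.0
Eigenvalues: lambda_1 = -16.7082, lambda_2 = -3.2918
The function is concave.

1


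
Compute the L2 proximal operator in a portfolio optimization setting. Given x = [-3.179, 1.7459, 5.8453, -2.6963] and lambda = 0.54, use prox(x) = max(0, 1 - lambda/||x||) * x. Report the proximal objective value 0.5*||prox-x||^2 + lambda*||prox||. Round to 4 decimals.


Step 1: Compute ||x||.
||x|| = 7.3886
Step 2: Compute scaling factor.
scale = max(0, 1 - 0.54/7.3886) = 0.9269
Step 3: prox(x) = [-2.9467, 1.6183, 5.4181, -2.4992]
||prox(x)|| = 6.8486
Step 4: Proximal objective.
0.5*||prox-x||^2 = 0.1458
lambda*||prox|| = 3.6982
Total = 3.8441


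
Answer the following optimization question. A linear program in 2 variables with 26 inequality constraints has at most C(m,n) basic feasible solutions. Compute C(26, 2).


Each vertex corresponds to some choice of n active constraints out of m, so the number of vertices is at most C(m, n) = m! / (n!(m-n)!).
m = 26, n = 2
Numerator: 26 * 25
Denominator: 2! = 2
C(26, 2) = 325


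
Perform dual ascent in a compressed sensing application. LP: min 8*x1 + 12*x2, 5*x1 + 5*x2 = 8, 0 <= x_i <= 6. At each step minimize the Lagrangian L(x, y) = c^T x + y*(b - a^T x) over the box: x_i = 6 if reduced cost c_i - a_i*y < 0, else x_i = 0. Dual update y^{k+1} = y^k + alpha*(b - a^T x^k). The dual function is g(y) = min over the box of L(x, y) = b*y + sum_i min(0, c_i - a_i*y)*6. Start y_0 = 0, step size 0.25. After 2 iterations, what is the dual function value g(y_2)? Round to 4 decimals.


Dual ascent for LP: min 8*x1 + 12*x2, 5*x1 + 5*x2 = 8, 0 <= x_i <= 6
Step 1: y^k = 0.0, reduced costs: (8.0, 12.0)
  x^k = (0.0, 0.0), subgradient = b - a^T x = 8.0
  y^{k+1} = 0.0 + 0.25*8.0 = 2.0
Step 2: y^k = 2.0, reduced costs: (-2.0, 2.0)
  x^k = (6.0, 0.0), subgradient = b - a^T x = -22.0
  y^{k+1} = 2.0 + 0.25*-22.0 = -3.5
Dual objective at y_2 = -3.5: reduced costs (25.5, 29.5), box minimizer x = (0.0, 0.0)
g(y_2) = b*y + (c1 - a1*y)*x1 + (c2 - a2*y)*x2 = 8*(-3.5) + 25.5*0.0 + 29.5*0.0 = -28.0 + 0.0 + 0.0 = -28.0


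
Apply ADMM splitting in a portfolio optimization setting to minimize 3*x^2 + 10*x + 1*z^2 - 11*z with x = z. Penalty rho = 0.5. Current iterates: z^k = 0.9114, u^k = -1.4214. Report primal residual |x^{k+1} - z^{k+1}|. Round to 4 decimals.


ADMM iteration with rho = 0.5, z^k = 0.9114, u^k = -1.4214
Step 1: x-update.
Minimize 3*x^2 + 10*x + (0.5/2)*(x - 0.9114 - 1.4214)^2
FOC: (2*3 + 0.5)*x = -10 + 0.5*(0.9114 + 1.4214)
x^{k+1} = -1.359
Step 2: z-update.
Minimize 1*z^2 - 11*z + (0.5/2)*(-1.359 - z - 1.4214)^2
FOC: (2*1 + 0.5)*z = 11 + 0.5*(-1.359 - 1.4214)
z^{k+1} = 3.8439
Step 3: u-update.
u^{k+1} = -1.4214 - 1.359 - 3.8439 = -6.6243
Step 4: Primal residual = |-1.359 - 3.8439| = 5.2029


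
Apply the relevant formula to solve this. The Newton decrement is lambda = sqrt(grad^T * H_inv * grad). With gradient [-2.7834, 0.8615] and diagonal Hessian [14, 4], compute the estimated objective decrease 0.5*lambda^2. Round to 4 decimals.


Step 1: H is diagonal, so H^(-1) * g = [-0.1988, 0.2154].
Step 2: g^T H^(-1) g = sum_i g_i^2 / H_ii
  = (-2.7834)^2/14 + (0.8615)^2/4
  = 0.5534 + 0.1855 = 0.7389
Step 3: Objective decrease = 0.5 * g^T H^(-1) g = 0.3695


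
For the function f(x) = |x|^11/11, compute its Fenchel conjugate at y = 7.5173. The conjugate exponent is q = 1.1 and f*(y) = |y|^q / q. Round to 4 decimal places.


The conjugate exponent q satisfies 1/p + 1/q = 1.
p = 11, so q = 11/(11 - 1) = 1.1
|y|^q = 7.5173^1.1 = 9.1975
f*(7.5173) = 9.1975 / 1.1 = 8.3613


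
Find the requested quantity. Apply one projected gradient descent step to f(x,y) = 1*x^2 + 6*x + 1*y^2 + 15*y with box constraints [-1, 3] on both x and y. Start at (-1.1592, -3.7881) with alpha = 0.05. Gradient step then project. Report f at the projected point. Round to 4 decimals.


Step 1: Compute gradient at (-1.1592, -3.7881).
grad_x = 2*1*-1.1592 + 6 = 3.6816
grad_y = 2*1*-3.7881 + 15 = 7.4238
Step 2: Gradient step.
x_raw = -1.1592 - 0.05*3.6816 = -1.3433
y_raw = -3.7881 - 0.05*7.4238 = -4.1593
Step 3: Project onto [-1, 3].
x_proj = clip(-1.3433) = -1.0
y_proj = clip(-4.1593) = -1.0
Step 4: Evaluate f.
f(-1.0, -1.0) = -19.0


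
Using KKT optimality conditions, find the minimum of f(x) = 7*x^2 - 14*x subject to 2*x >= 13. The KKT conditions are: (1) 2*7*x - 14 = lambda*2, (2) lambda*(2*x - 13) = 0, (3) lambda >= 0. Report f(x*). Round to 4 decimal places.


Step 1: Try lambda = 0 (constraint inactive).
x_unc = 14/(2*7) = 1.0
Check: 2*1.0 = 2.0 < 13 -- violated!
Step 2: Constraint must be active: 2*x = 13
x* = 13/2 = 6.5
lambda = (2*7*6.5 - 14)/2 = 38.5
Step 3: Compute optimal value.
f(x*) = 7*6.5^2 - 14*6.5 = 204.75


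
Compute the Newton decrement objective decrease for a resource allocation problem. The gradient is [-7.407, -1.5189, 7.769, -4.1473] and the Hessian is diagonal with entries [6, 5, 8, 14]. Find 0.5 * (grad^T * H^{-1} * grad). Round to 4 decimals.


Step 1: H is diagonal, so H^(-1) * g = [-1.2345, -0.3038, 0.9711, -0.2962].
Step 2: g^T H^(-1) g = sum_i g_i^2 / H_ii
  = (-7.407)^2/6 + (-1.5189)^2/5 + (7.769)^2/8 + (-4.1473)^2/14
  = 9.1439 + 0.4614 + 7.5447 + 1.2286 = 18.3786
Step 3: Objective decrease = 0.5 * g^T H^(-1) g = 9.1893


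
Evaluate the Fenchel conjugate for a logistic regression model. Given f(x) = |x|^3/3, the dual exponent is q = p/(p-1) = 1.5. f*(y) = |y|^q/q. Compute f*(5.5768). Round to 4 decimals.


The conjugate exponent q satisfies 1/p + 1/q = 1.
p = 3, so q = 3/(3 - 1) = 1.5
|y|^q = 5.5768^1.5 = 13.1698
f*(5.5768) = 13.1698 / 1.5 = 8.7798


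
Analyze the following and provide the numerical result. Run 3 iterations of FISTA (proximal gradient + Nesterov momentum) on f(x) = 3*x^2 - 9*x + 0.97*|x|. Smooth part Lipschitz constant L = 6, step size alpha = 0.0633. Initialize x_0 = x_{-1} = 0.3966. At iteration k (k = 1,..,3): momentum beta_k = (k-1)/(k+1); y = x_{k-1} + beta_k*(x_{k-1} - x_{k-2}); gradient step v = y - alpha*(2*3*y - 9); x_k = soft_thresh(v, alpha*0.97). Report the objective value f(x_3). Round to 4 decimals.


FISTA on f(x) = 3*x^2 - 9*x + 0.97*|x|
L = 6, alpha = 0.0633
Iteration 1: beta = 0.0, y = 0.3966 + 0.0*(0.3966 - 0.3966) = 0.3966
  grad(y) = -6.6204, v = y - alpha*grad = 0.8157
  prox(v) = soft_thresh(0.8157, 0.0614) = 0.7543
Iteration 2: beta = 0.3333, y = 0.7543 + 0.3333*(0.7543 - 0.3966) = 0.8735
  grad(y) = -3.759, v = y - alpha*grad = 1.1114
  prox(v) = soft_thresh(1.1114, 0.0614) = 1.05
Iteration 3: beta = 0.5, y = 1.05 + 0.5*(1.05 - 0.7543) = 1.1979
  grad(y) = -1.8125, v = y - alpha*grad = 1.3127
  prox(v) = soft_thresh(1.3127, 0.0614) = 1.2513
f(x_3) = 3*1.2513^2 - 9*1.2513 + 0.97*|1.2513| = -5.3507


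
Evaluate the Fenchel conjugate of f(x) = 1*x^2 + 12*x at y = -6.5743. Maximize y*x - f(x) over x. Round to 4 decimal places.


f*(y) = sup_x {y*x - a*x^2 - b*x} = sup_x {(y-b)*x - a*x^2}
FOC: (y - b) - 2a*x = 0 => x* = (y - b)/(2a)
x* = (-6.5743 - 12)/(2*1) = -9.2872
f*(-6.5743) = (y-b)^2/(4a) = (-6.5743 - 12)^2/(4*1)
= 345.0046/4 = 86.2512


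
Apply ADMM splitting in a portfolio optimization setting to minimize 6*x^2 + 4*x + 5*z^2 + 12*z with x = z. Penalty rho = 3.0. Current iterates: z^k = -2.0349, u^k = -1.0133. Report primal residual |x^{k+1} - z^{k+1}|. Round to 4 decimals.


ADMM iteration with rho = 3.0, z^k = -2.0349, u^k = -1.0133
Step 1: x-update.
Minimize 6*x^2 + 4*x + (3.0/2)*(x + 2.0349 - 1.0133)^2
FOC: (2*6 + 3.0)*x = -4 + 3.0*(-2.0349 + 1.0133)
x^{k+1} = -0.471
Step 2: z-update.
Minimize 5*z^2 + 12*z + (3.0/2)*(-0.471 - z - 1.0133)^2
FOC: (2*5 + 3.0)*z = -12 + 3.0*(-0.471 - 1.0133)
z^{k+1} = -1.2656
Step 3: u-update.
u^{k+1} = -1.0133 - 0.471 + 1.2656 = -0.2187
Step 4: Primal residual = |-0.471 + 1.2656| = 0.7946


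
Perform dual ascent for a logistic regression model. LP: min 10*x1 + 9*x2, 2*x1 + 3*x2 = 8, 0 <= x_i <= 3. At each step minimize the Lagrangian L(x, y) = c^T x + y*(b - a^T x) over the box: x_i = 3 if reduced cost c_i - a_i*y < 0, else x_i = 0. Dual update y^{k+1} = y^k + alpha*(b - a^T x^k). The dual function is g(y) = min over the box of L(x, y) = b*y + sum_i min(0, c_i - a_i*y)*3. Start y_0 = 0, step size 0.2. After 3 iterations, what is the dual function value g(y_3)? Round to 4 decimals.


Dual ascent for LP: min 10*x1 + 9*x2, 2*x1 + 3*x2 = 8, 0 <= x_i <= 3
Step 1: y^k = 0.0, reduced costs: (10.0, 9.0)
  x^k = (0.0, 0.0), subgradient = b - a^T x = 8.0
  y^{k+1} = 0.0 + 0.2*8.0 = 1.6
Step 2: y^k = 1.6, reduced costs: (6.8, 4.2)
  x^k = (0.0, 0.0), subgradient = b - a^T x = 8.0
  y^{k+1} = 1.6 + 0.2*8.0 = 3.2
Step 3: y^k = 3.2, reduced costs: (3.6, -0.6)
  x^k = (0.0, 3.0), subgradient = b - a^T x = -1.0
  y^{k+1} = 3.2 + 0.2*-1.0 = 3.0
Dual objective at y_3 = 3.0: reduced costs (4.0, 0.0), box minimizer x = (0.0, 0.0)
g(y_3) = b*y + (c1 - a1*y)*x1 + (c2 - a2*y)*x2 = 8*3.0 + 4.0*0.0 + 0.0*0.0 = 24.0 + 0.0 + 0.0 = 24.0


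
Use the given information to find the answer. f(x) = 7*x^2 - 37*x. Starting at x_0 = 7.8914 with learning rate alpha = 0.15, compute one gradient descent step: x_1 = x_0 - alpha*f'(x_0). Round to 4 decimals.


We compute the gradient at x_0 and apply the update.
f'(x) = 14*x - 37
f'(7.8914) = 14*7.8914 - 37 = 73.4796
x_1 = 7.8914 - 0.15*73.4796 = -3.1305


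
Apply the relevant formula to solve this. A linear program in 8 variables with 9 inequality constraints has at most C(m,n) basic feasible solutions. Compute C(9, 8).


Each vertex corresponds to some choice of n active constraints out of m, so the number of vertices is at most C(m, n) = m! / (n!(m-n)!).
m = 9, n = 8
Numerator: 9 * 8 * 7 * 6 * 5 * 4 * 3 * 2
Denominator: 8! = 40320
C(9, 8) = 9


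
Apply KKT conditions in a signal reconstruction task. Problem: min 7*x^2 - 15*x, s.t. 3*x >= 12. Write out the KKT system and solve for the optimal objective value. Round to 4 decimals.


Step 1: Try lambda = 0 (constraint inactive).
x_unc = 15/(2*7) = 1.0714
Check: 3*1.0714 = 3.2142 < 12 -- violated!
Step 2: Constraint must be active: 3*x = 12
x* = 12/3 = 4.0
lambda = (2*7*4.0 - 15)/3 = 13.6667
Step 3: Compute optimal value.
f(x*) = 7*4.0^2 - 15*4.0 = 52.0


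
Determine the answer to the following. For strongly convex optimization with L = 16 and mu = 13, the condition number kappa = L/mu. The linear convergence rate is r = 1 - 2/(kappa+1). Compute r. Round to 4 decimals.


Step 1: Compute the condition number.
kappa = L/mu = 16/13 = 1.2308
Step 2: Compute the convergence rate.
r = 1 - 2/(kappa + 1) = 1 - 2*mu/(L + mu) = (L - mu)/(L + mu) = 3/29 = 0.1034


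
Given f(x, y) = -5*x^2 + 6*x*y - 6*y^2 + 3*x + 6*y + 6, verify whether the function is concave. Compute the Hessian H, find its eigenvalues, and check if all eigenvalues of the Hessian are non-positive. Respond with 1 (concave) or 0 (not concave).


The Hessian of f(x,y) = -5*x^2 + 6*x*y - 6*y^2 + 3*x + 6*y + 6 is:
H = [[-10, 6], [6, -12]]
Trace = -10 - 12 = -22
Determinant = -10*-12 - (6)^2 = 84
Discriminant = (-22)^2 - 4*84 = 148.0
Eigenvalues: lambda_1 = -17.0828, lambda_2 = -4.9172
The function is concave.

1


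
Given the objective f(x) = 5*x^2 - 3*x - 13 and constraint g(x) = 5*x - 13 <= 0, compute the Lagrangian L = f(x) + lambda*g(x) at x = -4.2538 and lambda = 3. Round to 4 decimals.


Step 1: Evaluate f(x).
f(-4.2538) = 5*(-4.2538)^2 - 3*(-4.2538) - 13 = 90.2355
Step 2: Evaluate g(x).
g(-4.2538) = 5*-4.2538 - 13 = -34.269
Step 3: Compute Lagrangian.
L = 90.2355 + 3*-34.269 = -12.5715


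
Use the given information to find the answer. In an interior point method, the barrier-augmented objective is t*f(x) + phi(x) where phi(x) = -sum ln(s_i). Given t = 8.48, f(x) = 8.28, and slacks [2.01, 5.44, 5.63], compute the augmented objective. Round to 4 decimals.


Step 1: Compute log-barrier.
ln values: [0.6981, 1.6938, 1.7281]
phi = -(0.6981 + 1.6938 + 1.7281) = -4.12
Step 2: Compute augmented objective.
t*f(x) = 8.48*8.28 = 70.2144
Total = 70.2144 - 4.12 = 66.0944


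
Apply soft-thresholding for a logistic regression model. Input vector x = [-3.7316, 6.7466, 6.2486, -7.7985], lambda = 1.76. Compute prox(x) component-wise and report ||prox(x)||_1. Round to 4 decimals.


Soft-thresholding with lambda = 1.76:
prox(-3.7316) = sign(-3.7316)*max(|-3.7316| - 1.76, 0) = -1.9716
prox(6.7466) = sign(6.7466)*max(|6.7466| - 1.76, 0) = 4.9866
prox(6.2486) = sign(6.2486)*max(|6.2486| - 1.76, 0) = 4.4886
prox(-7.7985) = sign(-7.7985)*max(|-7.7985| - 1.76, 0) = -6.0385
prox(x) = [-1.9716, 4.9866, 4.4886, -6.0385]
||prox(x)||_1 = 1.9716 + 4.9866 + 4.4886 + 6.0385 = 17.4853


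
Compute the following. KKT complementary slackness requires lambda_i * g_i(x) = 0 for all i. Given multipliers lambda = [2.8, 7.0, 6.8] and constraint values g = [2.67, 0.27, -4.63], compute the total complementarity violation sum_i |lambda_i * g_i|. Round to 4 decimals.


KKT complementary slackness check:
lambda_1 * g_1 = 2.8 * 2.67 = 7.476
lambda_2 * g_2 = 7.0 * 0.27 = 1.89
lambda_3 * g_3 = 6.8 * -4.63 = -31.484
Total violation = 7.476 + 1.89 + 31.484 = 40.85


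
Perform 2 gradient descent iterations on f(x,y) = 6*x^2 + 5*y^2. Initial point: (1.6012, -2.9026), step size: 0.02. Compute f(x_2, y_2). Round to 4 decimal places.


Gradient descent on f(x,y) = 6*x^2 + 5*y^2.
Starting point: (1.6012, -2.9026), alpha = 0.02
Step 1: grad_x = 2*6*1.6012 = 19.2144, grad_y = 2*5*-2.9026 = -29.026
  x_1 = 1.6012 - 0.02*19.2144 = 1.2169
  y_1 = -2.9026 - 0.02*-29.026 = -2.3221
Step 2: grad_x = 2*6*1.2169 = 14.6029, grad_y = 2*5*-2.3221 = -23.2208
  x_2 = 1.2169 - 0.02*14.6029 = 0.9249
  y_2 = -2.3221 - 0.02*-23.2208 = -1.8577
f(0.9249, -1.8577) = 6*0.9249^2 + 5*(-1.8577)^2 = 22.3867


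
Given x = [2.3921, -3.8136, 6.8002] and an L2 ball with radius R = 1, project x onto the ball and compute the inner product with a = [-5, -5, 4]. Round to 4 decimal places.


Step 1: Compute ||x|| (intermediates to 6 decimals).
||x|| = sqrt(2.3921^2 + (-3.8136)^2 + 6.8002^2) = 8.155269
Step 2: Project.
Since ||x|| > R, scale = R/||x|| = 1/8.155269 = 0.12262, proj(x) = scale * x
proj(x) = [0.293319, -0.467624, 0.833841]
Step 3: Dot product.
a^T * proj(x) = -5*0.293319 - 5*(-0.467624) + 4*0.833841 = 4.2069


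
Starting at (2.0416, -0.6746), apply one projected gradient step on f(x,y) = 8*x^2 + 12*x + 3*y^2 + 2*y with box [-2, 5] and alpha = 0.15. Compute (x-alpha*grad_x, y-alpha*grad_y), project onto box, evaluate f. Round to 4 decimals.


Step 1: Compute gradient at (2.0416, -0.6746).
grad_x = 2*8*2.0416 + 12 = 44.6656
grad_y = 2*3*-0.6746 + 2 = -2.0476
Step 2: Gradient step.
x_raw = 2.0416 - 0.15*44.6656 = -4.6582
y_raw = -0.6746 - 0.15*-2.0476 = -0.3675
Step 3: Project onto [-2, 5].
x_proj = clip(-4.6582) = -2.0
y_proj = clip(-0.3675) = -0.3675
Step 4: Evaluate f.
f(-2.0, -0.3675) = 7.6702


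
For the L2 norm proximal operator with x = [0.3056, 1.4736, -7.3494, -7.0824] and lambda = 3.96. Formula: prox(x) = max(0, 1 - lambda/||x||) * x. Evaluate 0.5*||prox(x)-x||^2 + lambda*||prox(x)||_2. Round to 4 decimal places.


Step 1: Compute ||x||.
||x|| = 10.3169
Step 2: Compute scaling factor.
scale = max(0, 1 - 3.96/10.3169) = 0.6162
Step 3: prox(x) = [0.1883, 0.908, -4.5284, -4.3639]
||prox(x)|| = 6.3569
Step 4: Proximal objective.
0.5*||prox-x||^2 = 7.8408
lambda*||prox|| = 25.1733
Total = 33.0142


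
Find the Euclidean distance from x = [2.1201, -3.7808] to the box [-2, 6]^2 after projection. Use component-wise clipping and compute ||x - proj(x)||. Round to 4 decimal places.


Project each component onto [-2, 6].
clip(2.1201) = 2.1201, clip(-3.7808) = -2.0
Projection = [2.1201, -2.0]
Squared diffs: [0.0, 3.1712]
Distance = sqrt(3.1712) = 1.7808


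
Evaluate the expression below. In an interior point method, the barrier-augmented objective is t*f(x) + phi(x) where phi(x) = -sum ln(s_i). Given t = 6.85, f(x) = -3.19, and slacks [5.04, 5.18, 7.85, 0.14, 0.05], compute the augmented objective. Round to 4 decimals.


Step 1: Compute log-barrier.
ln values: [1.6174, 1.6448, 2.0605, -1.9661, -2.9957]
phi = -(1.6174 + 1.6448 + 2.0605 - 1.9661 - 2.9957) = -0.3609
Step 2: Compute augmented objective.
t*f(x) = 6.85*-3.19 = -21.8515
Total = -21.8515 - 0.3609 = -22.2124


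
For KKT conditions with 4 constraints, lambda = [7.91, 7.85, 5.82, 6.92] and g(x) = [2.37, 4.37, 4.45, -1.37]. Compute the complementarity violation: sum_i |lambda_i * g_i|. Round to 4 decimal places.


KKT complementary slackness check:
lambda_1 * g_1 = 7.91 * 2.37 = 18.7467
lambda_2 * g_2 = 7.85 * 4.37 = 34.3045
lambda_3 * g_3 = 5.82 * 4.45 = 25.899
lambda_4 * g_4 = 6.92 * -1.37 = -9.4804
Total violation = 18.7467 + 34.3045 + 25.899 + 9.4804 = 88.4306


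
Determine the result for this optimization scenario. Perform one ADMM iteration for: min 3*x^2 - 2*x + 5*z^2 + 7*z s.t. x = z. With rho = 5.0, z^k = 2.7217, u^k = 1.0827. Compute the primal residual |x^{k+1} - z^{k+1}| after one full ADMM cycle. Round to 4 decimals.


ADMM iteration with rho = 5.0, z^k = 2.7217, u^k = 1.0827
Step 1: x-update.
Minimize 3*x^2 - 2*x + (5.0/2)*(x - 2.7217 + 1.0827)^2
FOC: (2*3 + 5.0)*x = 2 + 5.0*(2.7217 - 1.0827)
x^{k+1} = 0.9268
Step 2: z-update.
Minimize 5*z^2 + 7*z + (5.0/2)*(0.9268 - z + 1.0827)^2
FOC: (2*5 + 5.0)*z = -7 + 5.0*(0.9268 + 1.0827)
z^{k+1} = 0.2032
Step 3: u-update.
u^{k+1} = 1.0827 + 0.9268 - 0.2032 = 1.8063
Step 4: Primal residual = |0.9268 - 0.2032| = 0.7236


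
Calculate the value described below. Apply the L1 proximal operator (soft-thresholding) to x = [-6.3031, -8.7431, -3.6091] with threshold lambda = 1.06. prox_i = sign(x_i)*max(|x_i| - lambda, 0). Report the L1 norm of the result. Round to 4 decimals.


Soft-thresholding with lambda = 1.06:
prox(-6.3031) = sign(-6.3031)*max(|-6.3031| - 1.06, 0) = -5.2431
prox(-8.7431) = sign(-8.7431)*max(|-8.7431| - 1.06, 0) = -7.6831
prox(-3.6091) = sign(-3.6091)*max(|-3.6091| - 1.06, 0) = -2.5491
prox(x) = [-5.2431, -7.6831, -2.5491]
||prox(x)||_1 = 5.2431 + 7.6831 + 2.5491 = 15.4753


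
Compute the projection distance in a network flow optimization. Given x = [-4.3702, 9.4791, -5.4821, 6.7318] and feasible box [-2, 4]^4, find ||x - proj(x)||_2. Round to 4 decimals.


Project each component onto [-2, 4].
clip(-4.3702) = -2.0, clip(9.4791) = 4.0, clip(-5.4821) = -2.0, clip(6.7318) = 4.0
Projection = [-2.0, 4.0, -2.0, 4.0]
Squared diffs: [5.6178, 30.0205, 12.125, 7.4627]
Distance = sqrt(55.226) = 7.4314


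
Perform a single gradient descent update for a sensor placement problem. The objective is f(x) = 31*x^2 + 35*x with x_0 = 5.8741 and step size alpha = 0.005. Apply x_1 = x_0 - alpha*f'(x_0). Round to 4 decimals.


We compute the gradient at x_0 and apply the update.
f'(x) = 62*x + 35
f'(5.8741) = 62*5.8741 + 35 = 399.1942
x_1 = 5.8741 - 0.005*399.1942 = 3.8781


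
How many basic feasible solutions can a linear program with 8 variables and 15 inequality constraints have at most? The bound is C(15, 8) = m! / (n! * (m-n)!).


Each vertex corresponds to some choice of n active constraints out of m, so the number of vertices is at most C(m, n) = m! / (n!(m-n)!).
m = 15, n = 8
Numerator: 15 * 14 * 13 * 12 * 11 * 10 * 9 * 8
Denominator: 8! = 40320
C(15, 8) = 6435


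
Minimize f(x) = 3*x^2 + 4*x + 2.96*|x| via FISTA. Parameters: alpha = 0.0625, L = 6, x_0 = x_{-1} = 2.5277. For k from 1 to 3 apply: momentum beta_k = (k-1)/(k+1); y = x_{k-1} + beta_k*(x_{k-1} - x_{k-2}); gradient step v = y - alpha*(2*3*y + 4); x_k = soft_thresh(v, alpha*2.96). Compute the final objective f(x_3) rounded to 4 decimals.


FISTA on f(x) = 3*x^2 + 4*x + 2.96*|x|
L = 6, alpha = 0.0625
Iteration 1: beta = 0.0, y = 2.5277 + 0.0*(2.5277 - 2.5277) = 2.5277
  grad(y) = 19.1662, v = y - alpha*grad = 1.3298
  prox(v) = soft_thresh(1.3298, 0.185) = 1.1448
Iteration 2: beta = 0.3333, y = 1.1448 + 0.3333*(1.1448 - 2.5277) = 0.6839
  grad(y) = 8.1031, v = y - alpha*grad = 0.1774
  prox(v) = soft_thresh(0.1774, 0.185) = 0.0
Iteration 3: beta = 0.5, y = 0.0 + 0.5*(0.0 - 1.1448) = -0.5724
  grad(y) = 0.5656, v = y - alpha*grad = -0.6078
  prox(v) = soft_thresh(-0.6078, 0.185) = -0.4228
f(x_3) = 3*(-0.4228)^2 + 4*(-0.4228) + 2.96*|-0.4228| = 0.0965


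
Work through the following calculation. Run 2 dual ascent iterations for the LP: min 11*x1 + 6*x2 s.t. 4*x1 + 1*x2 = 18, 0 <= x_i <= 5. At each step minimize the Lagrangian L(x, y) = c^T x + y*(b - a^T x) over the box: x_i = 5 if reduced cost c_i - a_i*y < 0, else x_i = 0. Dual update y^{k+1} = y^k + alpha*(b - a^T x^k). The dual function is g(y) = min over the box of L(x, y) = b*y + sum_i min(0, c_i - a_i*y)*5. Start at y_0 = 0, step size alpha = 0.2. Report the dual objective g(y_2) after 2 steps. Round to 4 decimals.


Dual ascent for LP: min 11*x1 + 6*x2, 4*x1 + 1*x2 = 18, 0 <= x_i <= 5
Step 1: y^k = 0.0, reduced costs: (11.0, 6.0)
  x^k = (0.0, 0.0), subgradient = b - a^T x = 18.0
  y^{k+1} = 0.0 + 0.2*18.0 = 3.6
Step 2: y^k = 3.6, reduced costs: (-3.4, 2.4)
  x^k = (5.0, 0.0), subgradient = b - a^T x = -2.0
  y^{k+1} = 3.6 + 0.2*-2.0 = 3.2
Dual objective at y_2 = 3.2: reduced costs (-1.8, 2.8), box minimizer x = (5.0, 0.0)
g(y_2) = b*y + (c1 - a1*y)*x1 + (c2 - a2*y)*x2 = 18*3.2 + (-1.8)*5.0 + 2.8*0.0 = 57.6 - 9.0 + 0.0 = 48.6


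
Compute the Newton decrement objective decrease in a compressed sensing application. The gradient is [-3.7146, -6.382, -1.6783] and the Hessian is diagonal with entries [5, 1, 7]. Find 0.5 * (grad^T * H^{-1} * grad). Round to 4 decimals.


Step 1: H is diagonal, so H^(-1) * g = [-0.7429, -6.382, -0.2398].
Step 2: g^T H^(-1) g = sum_i g_i^2 / H_ii
  = (-3.7146)^2/5 + (-6.382)^2/1 + (-1.6783)^2/7
  = 2.7597 + 40.7299 + 0.4024 = 43.892
Step 3: Objective decrease = 0.5 * g^T H^(-1) g = 21.946


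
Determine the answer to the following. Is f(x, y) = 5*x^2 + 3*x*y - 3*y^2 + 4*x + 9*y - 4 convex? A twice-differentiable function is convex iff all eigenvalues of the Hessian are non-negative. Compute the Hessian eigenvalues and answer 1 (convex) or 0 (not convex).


The Hessian of f(x,y) = 5*x^2 + 3*x*y - 3*y^2 + 4*x + 9*y - 4 is:
H = [[10, 3], [3, -6]]
Trace = 10 - 6 = 4
Determinant = 10*-6 - (3)^2 = -69
Discriminant = (4)^2 - 4*-69 = 292.0
Eigenvalues: lambda_1 = -6.544, lambda_2 = 10.544
The function is not convex.

0


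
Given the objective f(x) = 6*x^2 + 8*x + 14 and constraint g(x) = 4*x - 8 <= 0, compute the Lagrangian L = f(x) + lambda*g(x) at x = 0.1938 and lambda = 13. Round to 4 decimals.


Step 1: Evaluate f(x).
f(0.1938) = 6*0.1938^2 + 8*0.1938 + 14 = 15.7758
Step 2: Evaluate g(x).
g(0.1938) = 4*0.1938 - 8 = -7.2248
Step 3: Compute Lagrangian.
L = 15.7758 + 13*-7.2248 = -78.1466


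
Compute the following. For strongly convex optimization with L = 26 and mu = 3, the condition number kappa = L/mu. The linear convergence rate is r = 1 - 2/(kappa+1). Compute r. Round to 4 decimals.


Step 1: Compute the condition number.
kappa = L/mu = 26/3 = 8.6667
Step 2: Compute the convergence rate.
r = 1 - 2/(kappa + 1) = 1 - 2*mu/(L + mu) = (L - mu)/(L + mu) = 23/29 = 0.7931


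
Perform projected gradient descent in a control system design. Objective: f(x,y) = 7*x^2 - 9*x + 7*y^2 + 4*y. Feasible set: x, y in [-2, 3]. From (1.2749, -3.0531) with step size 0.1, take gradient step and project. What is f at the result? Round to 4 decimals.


Step 1: Compute gradient at (1.2749, -3.0531).
grad_x = 2*7*1.2749 - 9 = 8.8486
grad_y = 2*7*-3.0531 + 4 = -38.7434
Step 2: Gradient step.
x_raw = 1.2749 - 0.1*8.8486 = 0.39
y_raw = -3.0531 - 0.1*-38.7434 = 0.8212
Step 3: Project onto [-2, 3].
x_proj = clip(0.39) = 0.39
y_proj = clip(0.8212) = 0.8212
Step 4: Evaluate f.
f(0.39, 0.8212) = 5.5606


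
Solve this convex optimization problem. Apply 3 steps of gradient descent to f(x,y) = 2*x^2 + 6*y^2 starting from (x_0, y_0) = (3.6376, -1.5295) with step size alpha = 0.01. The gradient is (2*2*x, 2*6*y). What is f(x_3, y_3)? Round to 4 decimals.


Gradient descent on f(x,y) = 2*x^2 + 6*y^2.
Starting point: (3.6376, -1.5295), alpha = 0.01
Step 1: grad_x = 2*2*3.6376 = 14.5504, grad_y = 2*6*-1.5295 = -18.354
  x_1 = 3.6376 - 0.01*14.5504 = 3.4921
  y_1 = -1.5295 - 0.01*-18.354 = -1.346
Step 2: grad_x = 2*2*3.4921 = 13.9684, grad_y = 2*6*-1.346 = -16.1515
  x_2 = 3.4921 - 0.01*13.9684 = 3.3524
  y_2 = -1.346 - 0.01*-16.1515 = -1.1844
Step 3: grad_x = 2*2*3.3524 = 13.4096, grad_y = 2*6*-1.1844 = -14.2133
  x_3 = 3.3524 - 0.01*13.4096 = 3.2183
  y_3 = -1.1844 - 0.01*-14.2133 = -1.0423
f(3.2183, -1.0423) = 2*3.2183^2 + 6*(-1.0423)^2 = 27.2336


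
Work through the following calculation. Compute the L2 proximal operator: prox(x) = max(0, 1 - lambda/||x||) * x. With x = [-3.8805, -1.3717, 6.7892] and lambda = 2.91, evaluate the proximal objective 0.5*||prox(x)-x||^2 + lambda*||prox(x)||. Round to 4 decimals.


Step 1: Compute ||x||.
||x|| = 7.9393
Step 2: Compute scaling factor.
scale = max(0, 1 - 2.91/7.9393) = 0.6335
Step 3: prox(x) = [-2.4582, -0.8689, 4.3008]
||prox(x)|| = 5.0293
Step 4: Proximal objective.
0.5*||prox-x||^2 = 4.2341
lambda*||prox|| = 14.6353
Total = 18.8694


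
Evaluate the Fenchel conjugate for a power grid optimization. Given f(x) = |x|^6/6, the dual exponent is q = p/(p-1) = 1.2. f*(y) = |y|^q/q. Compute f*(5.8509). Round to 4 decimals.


The conjugate exponent q satisfies 1/p + 1/q = 1.
p = 6, so q = 6/(6 - 1) = 1.2
|y|^q = 5.8509^1.2 = 8.3304
f*(5.8509) = 8.3304 / 1.2 = 6.942


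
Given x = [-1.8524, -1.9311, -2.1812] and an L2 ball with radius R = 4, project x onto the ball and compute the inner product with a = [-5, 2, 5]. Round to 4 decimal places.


Step 1: Compute ||x|| (intermediates to 6 decimals).
||x|| = sqrt((-1.8524)^2 + (-1.9311)^2 + (-2.1812)^2) = 3.45227
Step 2: Project.
Since ||x|| <= R, proj = x (no scaling needed).
proj(x) = [-1.8524, -1.9311, -2.1812]
Step 3: Dot product.
a^T * proj(x) = -5*(-1.8524) + 2*(-1.9311) + 5*(-2.1812) = -5.5062


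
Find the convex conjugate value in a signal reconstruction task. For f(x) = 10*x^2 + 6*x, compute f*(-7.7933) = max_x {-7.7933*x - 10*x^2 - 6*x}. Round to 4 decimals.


f*(y) = sup_x {y*x - a*x^2 - b*x} = sup_x {(y-b)*x - a*x^2}
FOC: (y - b) - 2a*x = 0 => x* = (y - b)/(2a)
x* = (-7.7933 - 6)/(2*10) = -0.6897
f*(-7.7933) = (y-b)^2/(4a) = (-7.7933 - 6)^2/(4*10)
= 190.2551/40 = 4.7564


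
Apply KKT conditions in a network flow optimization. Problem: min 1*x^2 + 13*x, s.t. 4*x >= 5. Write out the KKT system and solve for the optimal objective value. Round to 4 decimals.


Step 1: Try lambda = 0 (constraint inactive).
x_unc = -13/(2*1) = -6.5
Check: 4*-6.5 = -26.0 < 5 -- violated!
Step 2: Constraint must be active: 4*x = 5
x* = 5/4 = 1.25
lambda = (2*1*1.25 + 13)/4 = 3.875
Step 3: Compute optimal value.
f(x*) = 1*1.25^2 + 13*1.25 = 17.8125


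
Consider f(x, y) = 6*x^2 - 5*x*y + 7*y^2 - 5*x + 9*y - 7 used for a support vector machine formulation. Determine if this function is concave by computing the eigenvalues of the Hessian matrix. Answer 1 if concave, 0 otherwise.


The Hessian of f(x,y) = 6*x^2 - 5*x*y + 7*y^2 - 5*x + 9*y - 7 is:
H = [[12, -5], [-5, 14]]
Trace = 12 + 14 = 26
Determinant = 12*14 - (-5)^2 = 143
Discriminant = (26)^2 - 4*143 = 104.0
Eigenvalues: lambda_1 = 7.901, lambda_2 = 18.099
The function is not concave.

0


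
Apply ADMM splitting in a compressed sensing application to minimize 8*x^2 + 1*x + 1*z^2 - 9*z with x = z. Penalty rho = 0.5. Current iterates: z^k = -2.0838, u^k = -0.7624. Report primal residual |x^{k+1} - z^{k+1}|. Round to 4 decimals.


ADMM iteration with rho = 0.5, z^k = -2.0838, u^k = -0.7624
Step 1: x-update.
Minimize 8*x^2 + 1*x + (0.5/2)*(x + 2.0838 - 0.7624)^2
FOC: (2*8 + 0.5)*x = -1 + 0.5*(-2.0838 + 0.7624)
x^{k+1} = -0.1006
Step 2: z-update.
Minimize 1*z^2 - 9*z + (0.5/2)*(-0.1006 - z - 0.7624)^2
FOC: (2*1 + 0.5)*z = 9 + 0.5*(-0.1006 - 0.7624)
z^{k+1} = 3.4274
Step 3: u-update.
u^{k+1} = -0.7624 - 0.1006 - 3.4274 = -4.2904
Step 4: Primal residual = |-0.1006 - 3.4274| = 3.528


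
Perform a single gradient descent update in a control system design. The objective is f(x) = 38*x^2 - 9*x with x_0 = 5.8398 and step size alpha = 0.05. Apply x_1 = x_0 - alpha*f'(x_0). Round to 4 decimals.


We compute the gradient at x_0 and apply the update.
f'(x) = 76*x - 9
f'(5.8398) = 76*5.8398 - 9 = 434.8248
x_1 = 5.8398 - 0.05*434.8248 = -15.9014


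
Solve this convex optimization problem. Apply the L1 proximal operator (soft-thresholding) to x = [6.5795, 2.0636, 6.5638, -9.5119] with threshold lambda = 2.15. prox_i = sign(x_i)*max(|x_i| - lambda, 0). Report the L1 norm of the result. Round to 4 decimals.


Soft-thresholding with lambda = 2.15:
prox(6.5795) = sign(6.5795)*max(|6.5795| - 2.15, 0) = 4.4295
prox(2.0636) = sign(2.0636)*max(|2.0636| - 2.15, 0) = 0.0
prox(6.5638) = sign(6.5638)*max(|6.5638| - 2.15, 0) = 4.4138
prox(-9.5119) = sign(-9.5119)*max(|-9.5119| - 2.15, 0) = -7.3619
prox(x) = [4.4295, 0.0, 4.4138, -7.3619]
||prox(x)||_1 = 4.4295 + 0.0 + 4.4138 + 7.3619 = 16.2052


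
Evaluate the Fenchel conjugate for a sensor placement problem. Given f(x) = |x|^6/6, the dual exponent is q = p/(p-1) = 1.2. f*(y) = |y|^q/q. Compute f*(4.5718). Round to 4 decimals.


The conjugate exponent q satisfies 1/p + 1/q = 1.
p = 6, so q = 6/(6 - 1) = 1.2
|y|^q = 4.5718^1.2 = 6.1959
f*(4.5718) = 6.1959 / 1.2 = 5.1633


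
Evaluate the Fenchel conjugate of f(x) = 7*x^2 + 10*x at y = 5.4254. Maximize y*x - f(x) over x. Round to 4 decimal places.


f*(y) = sup_x {y*x - a*x^2 - b*x} = sup_x {(y-b)*x - a*x^2}
FOC: (y - b) - 2a*x = 0 => x* = (y - b)/(2a)
x* = (5.4254 - 10)/(2*7) = -0.3268
f*(5.4254) = (y-b)^2/(4a) = (5.4254 - 10)^2/(4*7)
= 20.927/28 = 0.7474


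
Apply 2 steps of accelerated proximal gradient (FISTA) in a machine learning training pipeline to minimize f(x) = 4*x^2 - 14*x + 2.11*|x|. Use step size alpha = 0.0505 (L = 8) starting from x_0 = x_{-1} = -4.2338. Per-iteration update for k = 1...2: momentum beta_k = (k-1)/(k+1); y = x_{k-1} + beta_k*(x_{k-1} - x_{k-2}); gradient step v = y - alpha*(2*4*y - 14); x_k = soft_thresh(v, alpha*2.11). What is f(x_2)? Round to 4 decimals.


FISTA on f(x) = 4*x^2 - 14*x + 2.11*|x|
L = 8, alpha = 0.0505
Iteration 1: beta = 0.0, y = -4.2338 + 0.0*(-4.2338 + 4.2338) = -4.2338
  grad(y) = -47.8704, v = y - alpha*grad = -1.8163
  prox(v) = soft_thresh(-1.8163, 0.1066) = -1.7098
Iteration 2: beta = 0.3333, y = -1.7098 + 0.3333*(-1.7098 + 4.2338) = -0.8685
  grad(y) = -20.9476, v = y - alpha*grad = 0.1894
  prox(v) = soft_thresh(0.1894, 0.1066) = 0.0828
f(x_2) = 4*0.0828^2 - 14*0.0828 + 2.11*|0.0828| = -0.9576


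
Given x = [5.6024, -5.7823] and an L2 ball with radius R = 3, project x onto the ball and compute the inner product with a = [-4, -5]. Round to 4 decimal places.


Step 1: Compute ||x|| (intermediates to 6 decimals).
||x|| = sqrt(5.6024^2 + (-5.7823)^2) = 8.051204
Step 2: Project.
Since ||x|| > R, scale = R/||x|| = 3/8.051204 = 0.372615, proj(x) = scale * x
proj(x) = [2.087538, -2.154572]
Step 3: Dot product.
a^T * proj(x) = -4*2.087538 - 5*(-2.154572) = 2.4227


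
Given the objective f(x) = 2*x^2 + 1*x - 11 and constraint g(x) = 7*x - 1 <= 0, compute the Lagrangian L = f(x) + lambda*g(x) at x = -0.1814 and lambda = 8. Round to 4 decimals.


Step 1: Evaluate f(x).
f(-0.1814) = 2*(-0.1814)^2 + 1*(-0.1814) - 11 = -11.1156
Step 2: Evaluate g(x).
g(-0.1814) = 7*-0.1814 - 1 = -2.2698
Step 3: Compute Lagrangian.
L = -11.1156 + 8*-2.2698 = -29.274


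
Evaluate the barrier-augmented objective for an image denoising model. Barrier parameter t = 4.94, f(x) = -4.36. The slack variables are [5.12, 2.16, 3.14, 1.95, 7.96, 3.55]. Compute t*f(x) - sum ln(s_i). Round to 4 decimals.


Step 1: Compute log-barrier.
ln values: [1.6332, 0.7701, 1.1442, 0.6678, 2.0744, 1.2669]
phi = -(1.6332 + 0.7701 + 1.1442 + 0.6678 + 2.0744 + 1.2669) = -7.5567
Step 2: Compute augmented objective.
t*f(x) = 4.94*-4.36 = -21.5384
Total = -21.5384 - 7.5567 = -29.0951


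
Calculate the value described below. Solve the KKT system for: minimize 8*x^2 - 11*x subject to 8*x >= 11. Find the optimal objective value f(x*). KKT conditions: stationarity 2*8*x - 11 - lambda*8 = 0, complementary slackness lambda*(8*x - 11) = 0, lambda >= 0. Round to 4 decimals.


Step 1: Try lambda = 0 (constraint inactive).
x_unc = 11/(2*8) = 0.6875
Check: 8*0.6875 = 5.5 < 11 -- violated!
Step 2: Constraint must be active: 8*x = 11
x* = 11/8 = 1.375
lambda = (2*8*1.375 - 11)/8 = 1.375
Step 3: Compute optimal value.
f(x*) = 8*1.375^2 - 11*1.375 = 0.0


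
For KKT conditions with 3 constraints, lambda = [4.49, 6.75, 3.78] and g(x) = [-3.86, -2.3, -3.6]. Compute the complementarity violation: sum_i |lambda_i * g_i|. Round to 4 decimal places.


KKT complementary slackness check:
lambda_1 * g_1 = 4.49 * -3.86 = -17.3314
lambda_2 * g_2 = 6.75 * -2.3 = -15.525
lambda_3 * g_3 = 3.78 * -3.6 = -13.608
Total violation = 17.3314 + 15.525 + 13.608 = 46.4644


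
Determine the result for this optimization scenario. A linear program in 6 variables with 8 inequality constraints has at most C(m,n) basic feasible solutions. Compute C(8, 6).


Each vertex corresponds to some choice of n active constraints out of m, so the number of vertices is at most C(m, n) = m! / (n!(m-n)!).
m = 8, n = 6
Numerator: 8 * 7 * 6 * 5 * 4 * 3
Denominator: 6! = 720
C(8, 6) = 28


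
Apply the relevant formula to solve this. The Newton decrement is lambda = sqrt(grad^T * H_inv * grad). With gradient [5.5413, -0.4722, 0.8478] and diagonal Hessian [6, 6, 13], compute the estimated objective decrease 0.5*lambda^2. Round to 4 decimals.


Step 1: H is diagonal, so H^(-1) * g = [0.9236, -0.0787, 0.0652].
Step 2: g^T H^(-1) g = sum_i g_i^2 / H_ii
  = (5.5413)^2/6 + (-0.4722)^2/6 + (0.8478)^2/13
  = 5.1177 + 0.0372 + 0.0553 = 5.2101
Step 3: Objective decrease = 0.5 * g^T H^(-1) g = 2.6051


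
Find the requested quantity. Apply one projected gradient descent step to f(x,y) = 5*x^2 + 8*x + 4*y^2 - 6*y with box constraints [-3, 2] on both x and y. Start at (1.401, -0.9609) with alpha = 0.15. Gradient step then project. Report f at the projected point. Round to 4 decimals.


Step 1: Compute gradient at (1.401, -0.9609).
grad_x = 2*5*1.401 + 8 = 22.01
grad_y = 2*4*-0.9609 - 6 = -13.6872
Step 2: Gradient step.
x_raw = 1.401 - 0.15*22.01 = -1.9005
y_raw = -0.9609 - 0.15*-13.6872 = 1.0922
Step 3: Project onto [-3, 2].
x_proj = clip(-1.9005) = -1.9005
y_proj = clip(1.0922) = 1.0922
Step 4: Evaluate f.
f(-1.9005, 1.0922) = 1.0738
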